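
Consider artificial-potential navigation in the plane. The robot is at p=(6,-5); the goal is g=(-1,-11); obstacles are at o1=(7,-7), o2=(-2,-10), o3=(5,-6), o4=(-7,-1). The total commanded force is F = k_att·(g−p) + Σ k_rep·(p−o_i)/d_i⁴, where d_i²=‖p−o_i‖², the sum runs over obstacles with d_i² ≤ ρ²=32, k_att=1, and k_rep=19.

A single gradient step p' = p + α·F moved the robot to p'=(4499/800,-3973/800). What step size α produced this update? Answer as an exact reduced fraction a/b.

F_att = 1·(g−p) = 1·(-7,-6) = (-7.0000,-6.0000)
o1: d²=5 ≤ ρ²=32; F_rep = 19·(-1,2)/5² = (-0.7600,1.5200)
o2: d²=89 > ρ²=32 → inactive
o3: d²=2 ≤ ρ²=32; F_rep = 19·(1,1)/2² = (4.7500,4.7500)
o4: d²=185 > ρ²=32 → inactive
F = F_att + ΣF_rep = (-3.0100,0.2700)
Δp = p'−p = (-0.3762,0.0338); α = Δx/Fx = (-301/800) / (-301/100) = 1/8
check: Δy/Fy = (27/800) / (27/100) = 1/8 ✓

α = 1/8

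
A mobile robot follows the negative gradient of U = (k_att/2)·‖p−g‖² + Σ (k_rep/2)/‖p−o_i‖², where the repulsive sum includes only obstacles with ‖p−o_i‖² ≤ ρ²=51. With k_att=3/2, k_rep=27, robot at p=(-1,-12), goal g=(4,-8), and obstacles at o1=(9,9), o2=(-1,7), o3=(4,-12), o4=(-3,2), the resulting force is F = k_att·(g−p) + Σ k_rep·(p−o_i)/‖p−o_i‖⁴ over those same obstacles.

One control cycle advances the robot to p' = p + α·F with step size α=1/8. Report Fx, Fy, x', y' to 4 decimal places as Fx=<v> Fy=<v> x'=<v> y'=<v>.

F_att = 3/2·(g−p) = 3/2·(5,4) = (7.5000,6.0000)
o1: d²=541 > ρ²=51 → inactive
o2: d²=361 > ρ²=51 → inactive
o3: d²=25 ≤ ρ²=51; F_rep = 27·(-5,0)/25² = (-0.2160,0.0000)
o4: d²=200 > ρ²=51 → inactive
F = F_att + ΣF_rep = (7.2840,6.0000)
p' = p + 1/8·F = (-0.0895,-11.2500)

Fx=7.2840 Fy=6.0000 x'=-0.0895 y'=-11.2500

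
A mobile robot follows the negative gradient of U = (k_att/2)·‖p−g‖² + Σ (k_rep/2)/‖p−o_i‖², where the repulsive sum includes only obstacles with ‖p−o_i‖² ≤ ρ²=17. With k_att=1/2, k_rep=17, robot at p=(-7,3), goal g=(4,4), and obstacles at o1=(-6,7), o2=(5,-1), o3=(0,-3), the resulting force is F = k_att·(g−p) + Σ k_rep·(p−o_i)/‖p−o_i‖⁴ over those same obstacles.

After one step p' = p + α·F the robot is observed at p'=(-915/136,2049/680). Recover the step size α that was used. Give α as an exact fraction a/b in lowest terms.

F_att = 1/2·(g−p) = 1/2·(11,1) = (5.5000,0.5000)
o1: d²=17 ≤ ρ²=17; F_rep = 17·(-1,-4)/17² = (-0.0588,-0.2353)
o2: d²=160 > ρ²=17 → inactive
o3: d²=85 > ρ²=17 → inactive
F = F_att + ΣF_rep = (5.4412,0.2647)
Δp = p'−p = (0.2721,0.0132); α = Δx/Fx = (37/136) / (185/34) = 1/20
check: Δy/Fy = (9/680) / (9/34) = 1/20 ✓

α = 1/20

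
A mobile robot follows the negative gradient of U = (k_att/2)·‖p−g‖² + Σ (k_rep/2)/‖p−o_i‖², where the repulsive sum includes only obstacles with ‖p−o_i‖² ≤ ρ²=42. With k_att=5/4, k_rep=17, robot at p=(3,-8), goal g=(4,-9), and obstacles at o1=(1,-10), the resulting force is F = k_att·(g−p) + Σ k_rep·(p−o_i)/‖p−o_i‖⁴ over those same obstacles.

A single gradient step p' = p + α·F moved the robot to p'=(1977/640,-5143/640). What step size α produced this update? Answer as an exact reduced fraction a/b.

F_att = 5/4·(g−p) = 5/4·(1,-1) = (1.2500,-1.2500)
o1: d²=8 ≤ ρ²=42; F_rep = 17·(2,2)/8² = (0.5312,0.5312)
F = F_att + ΣF_rep = (1.7812,-0.7188)
Δp = p'−p = (0.0891,-0.0359); α = Δx/Fx = (57/640) / (57/32) = 1/20
check: Δy/Fy = (-23/640) / (-23/32) = 1/20 ✓

α = 1/20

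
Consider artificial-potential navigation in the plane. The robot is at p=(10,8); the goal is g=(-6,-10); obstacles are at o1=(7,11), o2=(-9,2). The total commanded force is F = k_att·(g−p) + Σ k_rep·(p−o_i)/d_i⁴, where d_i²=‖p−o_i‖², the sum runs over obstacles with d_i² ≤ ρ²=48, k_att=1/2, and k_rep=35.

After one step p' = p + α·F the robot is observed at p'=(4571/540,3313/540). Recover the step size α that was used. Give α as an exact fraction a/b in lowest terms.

F_att = 1/2·(g−p) = 1/2·(-16,-18) = (-8.0000,-9.0000)
o1: d²=18 ≤ ρ²=48; F_rep = 35·(3,-3)/18² = (0.3241,-0.3241)
o2: d²=397 > ρ²=48 → inactive
F = F_att + ΣF_rep = (-7.6759,-9.3241)
Δp = p'−p = (-1.5352,-1.8648); α = Δx/Fx = (-829/540) / (-829/108) = 1/5
check: Δy/Fy = (-1007/540) / (-1007/108) = 1/5 ✓

α = 1/5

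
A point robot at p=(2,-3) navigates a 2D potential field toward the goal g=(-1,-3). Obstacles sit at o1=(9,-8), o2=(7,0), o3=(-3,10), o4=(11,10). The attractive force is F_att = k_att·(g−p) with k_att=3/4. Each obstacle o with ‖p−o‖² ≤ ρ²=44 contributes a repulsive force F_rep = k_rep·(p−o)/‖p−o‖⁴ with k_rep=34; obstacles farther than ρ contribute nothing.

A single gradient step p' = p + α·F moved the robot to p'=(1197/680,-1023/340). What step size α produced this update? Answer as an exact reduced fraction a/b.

α = 1/10

F_att = 3/4·(g−p) = 3/4·(-3,0) = (-2.2500,0.0000)
o1: d²=74 > ρ²=44 → inactive
o2: d²=34 ≤ ρ²=44; F_rep = 34·(-5,-3)/34² = (-0.1471,-0.0882)
o3: d²=194 > ρ²=44 → inactive
o4: d²=250 > ρ²=44 → inactive
F = F_att + ΣF_rep = (-2.3971,-0.0882)
Δp = p'−p = (-0.2397,-0.0088); α = Δx/Fx = (-163/680) / (-163/68) = 1/10
check: Δy/Fy = (-3/340) / (-3/34) = 1/10 ✓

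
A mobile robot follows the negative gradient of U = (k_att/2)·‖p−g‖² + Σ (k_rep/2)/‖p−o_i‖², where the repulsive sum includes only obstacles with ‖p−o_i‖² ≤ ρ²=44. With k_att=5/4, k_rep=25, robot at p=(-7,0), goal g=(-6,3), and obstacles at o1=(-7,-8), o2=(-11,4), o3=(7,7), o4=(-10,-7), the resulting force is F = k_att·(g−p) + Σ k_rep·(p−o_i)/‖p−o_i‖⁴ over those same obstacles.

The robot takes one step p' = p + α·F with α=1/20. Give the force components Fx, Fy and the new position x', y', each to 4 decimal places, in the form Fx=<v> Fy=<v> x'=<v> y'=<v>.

Fx=1.3477 Fy=3.6523 x'=-6.9326 y'=0.1826

F_att = 5/4·(g−p) = 5/4·(1,3) = (1.2500,3.7500)
o1: d²=64 > ρ²=44 → inactive
o2: d²=32 ≤ ρ²=44; F_rep = 25·(4,-4)/32² = (0.0977,-0.0977)
o3: d²=245 > ρ²=44 → inactive
o4: d²=58 > ρ²=44 → inactive
F = F_att + ΣF_rep = (1.3477,3.6523)
p' = p + 1/20·F = (-6.9326,0.1826)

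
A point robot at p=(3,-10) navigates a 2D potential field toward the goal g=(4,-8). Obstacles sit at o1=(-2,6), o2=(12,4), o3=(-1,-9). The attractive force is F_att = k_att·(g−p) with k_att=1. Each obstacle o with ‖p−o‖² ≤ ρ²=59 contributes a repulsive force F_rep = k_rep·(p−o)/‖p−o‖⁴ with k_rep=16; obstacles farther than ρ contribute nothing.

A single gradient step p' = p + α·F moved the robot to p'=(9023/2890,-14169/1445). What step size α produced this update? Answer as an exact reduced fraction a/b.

α = 1/10

F_att = 1·(g−p) = 1·(1,2) = (1.0000,2.0000)
o1: d²=281 > ρ²=59 → inactive
o2: d²=277 > ρ²=59 → inactive
o3: d²=17 ≤ ρ²=59; F_rep = 16·(4,-1)/17² = (0.2215,-0.0554)
F = F_att + ΣF_rep = (1.2215,1.9446)
Δp = p'−p = (0.1221,0.1945); α = Δx/Fx = (353/2890) / (353/289) = 1/10
check: Δy/Fy = (281/1445) / (562/289) = 1/10 ✓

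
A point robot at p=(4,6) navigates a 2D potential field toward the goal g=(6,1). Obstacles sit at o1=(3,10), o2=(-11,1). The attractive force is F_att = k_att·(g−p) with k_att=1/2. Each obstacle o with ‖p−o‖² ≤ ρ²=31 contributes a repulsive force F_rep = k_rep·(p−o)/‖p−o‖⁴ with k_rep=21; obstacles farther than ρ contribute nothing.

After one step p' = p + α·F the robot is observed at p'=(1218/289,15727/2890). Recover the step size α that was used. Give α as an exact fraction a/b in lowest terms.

F_att = 1/2·(g−p) = 1/2·(2,-5) = (1.0000,-2.5000)
o1: d²=17 ≤ ρ²=31; F_rep = 21·(1,-4)/17² = (0.0727,-0.2907)
o2: d²=250 > ρ²=31 → inactive
F = F_att + ΣF_rep = (1.0727,-2.7907)
Δp = p'−p = (0.2145,-0.5581); α = Δx/Fx = (62/289) / (310/289) = 1/5
check: Δy/Fy = (-1613/2890) / (-1613/578) = 1/5 ✓

α = 1/5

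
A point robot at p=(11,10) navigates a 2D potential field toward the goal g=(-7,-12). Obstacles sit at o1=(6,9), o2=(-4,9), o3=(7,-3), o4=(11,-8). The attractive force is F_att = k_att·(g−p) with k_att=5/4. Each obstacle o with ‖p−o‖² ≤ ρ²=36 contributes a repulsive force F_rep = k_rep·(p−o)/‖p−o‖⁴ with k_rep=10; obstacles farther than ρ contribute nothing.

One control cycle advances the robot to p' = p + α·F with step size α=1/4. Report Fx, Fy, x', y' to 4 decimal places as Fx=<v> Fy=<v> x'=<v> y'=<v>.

F_att = 5/4·(g−p) = 5/4·(-18,-22) = (-22.5000,-27.5000)
o1: d²=26 ≤ ρ²=36; F_rep = 10·(5,1)/26² = (0.0740,0.0148)
o2: d²=226 > ρ²=36 → inactive
o3: d²=185 > ρ²=36 → inactive
o4: d²=324 > ρ²=36 → inactive
F = F_att + ΣF_rep = (-22.4260,-27.4852)
p' = p + 1/4·F = (5.3935,3.1287)

Fx=-22.4260 Fy=-27.4852 x'=5.3935 y'=3.1287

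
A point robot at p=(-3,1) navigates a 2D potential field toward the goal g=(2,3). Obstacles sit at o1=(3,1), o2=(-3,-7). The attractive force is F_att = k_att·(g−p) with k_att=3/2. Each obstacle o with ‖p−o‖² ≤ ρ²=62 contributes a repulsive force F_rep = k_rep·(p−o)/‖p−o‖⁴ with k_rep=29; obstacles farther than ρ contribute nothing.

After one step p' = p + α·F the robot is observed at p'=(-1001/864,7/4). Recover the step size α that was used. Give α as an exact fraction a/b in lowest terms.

F_att = 3/2·(g−p) = 3/2·(5,2) = (7.5000,3.0000)
o1: d²=36 ≤ ρ²=62; F_rep = 29·(-6,0)/36² = (-0.1343,0.0000)
o2: d²=64 > ρ²=62 → inactive
F = F_att + ΣF_rep = (7.3657,3.0000)
Δp = p'−p = (1.8414,0.7500); α = Δx/Fx = (1591/864) / (1591/216) = 1/4
check: Δy/Fy = (3/4) / (3) = 1/4 ✓

α = 1/4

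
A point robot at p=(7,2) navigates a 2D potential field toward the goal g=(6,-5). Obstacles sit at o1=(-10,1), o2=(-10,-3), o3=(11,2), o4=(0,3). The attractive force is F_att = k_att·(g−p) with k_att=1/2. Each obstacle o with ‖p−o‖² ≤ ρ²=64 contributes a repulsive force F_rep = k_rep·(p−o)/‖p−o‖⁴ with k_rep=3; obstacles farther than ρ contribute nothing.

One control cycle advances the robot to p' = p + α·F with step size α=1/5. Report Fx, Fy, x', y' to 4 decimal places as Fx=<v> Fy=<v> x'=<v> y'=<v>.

Fx=-0.5385 Fy=-3.5012 x'=6.8923 y'=1.2998

F_att = 1/2·(g−p) = 1/2·(-1,-7) = (-0.5000,-3.5000)
o1: d²=290 > ρ²=64 → inactive
o2: d²=314 > ρ²=64 → inactive
o3: d²=16 ≤ ρ²=64; F_rep = 3·(-4,0)/16² = (-0.0469,0.0000)
o4: d²=50 ≤ ρ²=64; F_rep = 3·(7,-1)/50² = (0.0084,-0.0012)
F = F_att + ΣF_rep = (-0.5385,-3.5012)
p' = p + 1/5·F = (6.8923,1.2998)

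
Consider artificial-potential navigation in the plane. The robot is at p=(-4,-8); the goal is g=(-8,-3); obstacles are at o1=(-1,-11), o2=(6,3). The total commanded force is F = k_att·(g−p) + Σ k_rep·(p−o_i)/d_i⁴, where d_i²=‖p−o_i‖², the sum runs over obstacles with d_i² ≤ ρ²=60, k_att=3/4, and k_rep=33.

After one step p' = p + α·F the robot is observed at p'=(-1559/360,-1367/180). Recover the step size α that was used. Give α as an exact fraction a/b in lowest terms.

F_att = 3/4·(g−p) = 3/4·(-4,5) = (-3.0000,3.7500)
o1: d²=18 ≤ ρ²=60; F_rep = 33·(-3,3)/18² = (-0.3056,0.3056)
o2: d²=221 > ρ²=60 → inactive
F = F_att + ΣF_rep = (-3.3056,4.0556)
Δp = p'−p = (-0.3306,0.4056); α = Δx/Fx = (-119/360) / (-119/36) = 1/10
check: Δy/Fy = (73/180) / (73/18) = 1/10 ✓

α = 1/10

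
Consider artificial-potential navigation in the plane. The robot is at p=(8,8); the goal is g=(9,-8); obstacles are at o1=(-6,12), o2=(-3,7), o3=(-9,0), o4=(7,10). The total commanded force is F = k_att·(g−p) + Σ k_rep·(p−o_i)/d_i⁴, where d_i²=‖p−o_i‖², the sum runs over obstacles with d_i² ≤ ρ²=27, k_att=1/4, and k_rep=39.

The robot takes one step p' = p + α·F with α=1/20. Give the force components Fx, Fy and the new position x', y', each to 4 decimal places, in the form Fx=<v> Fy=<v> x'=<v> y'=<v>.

F_att = 1/4·(g−p) = 1/4·(1,-16) = (0.2500,-4.0000)
o1: d²=212 > ρ²=27 → inactive
o2: d²=122 > ρ²=27 → inactive
o3: d²=353 > ρ²=27 → inactive
o4: d²=5 ≤ ρ²=27; F_rep = 39·(1,-2)/5² = (1.5600,-3.1200)
F = F_att + ΣF_rep = (1.8100,-7.1200)
p' = p + 1/20·F = (8.0905,7.6440)

Fx=1.8100 Fy=-7.1200 x'=8.0905 y'=7.6440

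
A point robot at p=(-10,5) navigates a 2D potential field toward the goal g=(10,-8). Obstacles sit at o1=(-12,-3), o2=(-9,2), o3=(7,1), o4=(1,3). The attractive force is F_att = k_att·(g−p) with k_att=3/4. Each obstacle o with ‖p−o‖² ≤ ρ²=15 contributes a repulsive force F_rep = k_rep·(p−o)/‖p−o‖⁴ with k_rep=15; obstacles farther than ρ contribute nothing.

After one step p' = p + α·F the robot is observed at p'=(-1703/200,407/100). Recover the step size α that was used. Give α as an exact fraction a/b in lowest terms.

α = 1/10

F_att = 3/4·(g−p) = 3/4·(20,-13) = (15.0000,-9.7500)
o1: d²=68 > ρ²=15 → inactive
o2: d²=10 ≤ ρ²=15; F_rep = 15·(-1,3)/10² = (-0.1500,0.4500)
o3: d²=305 > ρ²=15 → inactive
o4: d²=125 > ρ²=15 → inactive
F = F_att + ΣF_rep = (14.8500,-9.3000)
Δp = p'−p = (1.4850,-0.9300); α = Δx/Fx = (297/200) / (297/20) = 1/10
check: Δy/Fy = (-93/100) / (-93/10) = 1/10 ✓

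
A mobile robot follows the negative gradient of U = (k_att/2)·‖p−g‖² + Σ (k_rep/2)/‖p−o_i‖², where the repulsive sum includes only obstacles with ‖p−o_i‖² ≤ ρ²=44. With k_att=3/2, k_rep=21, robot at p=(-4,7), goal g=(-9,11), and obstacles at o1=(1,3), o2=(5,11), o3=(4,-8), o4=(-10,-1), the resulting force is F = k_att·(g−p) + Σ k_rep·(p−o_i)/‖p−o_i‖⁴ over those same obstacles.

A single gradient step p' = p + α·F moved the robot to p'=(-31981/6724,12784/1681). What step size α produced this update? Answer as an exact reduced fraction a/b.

α = 1/10

F_att = 3/2·(g−p) = 3/2·(-5,4) = (-7.5000,6.0000)
o1: d²=41 ≤ ρ²=44; F_rep = 21·(-5,4)/41² = (-0.0625,0.0500)
o2: d²=97 > ρ²=44 → inactive
o3: d²=289 > ρ²=44 → inactive
o4: d²=100 > ρ²=44 → inactive
F = F_att + ΣF_rep = (-7.5625,6.0500)
Δp = p'−p = (-0.7562,0.6050); α = Δx/Fx = (-5085/6724) / (-25425/3362) = 1/10
check: Δy/Fy = (1017/1681) / (10170/1681) = 1/10 ✓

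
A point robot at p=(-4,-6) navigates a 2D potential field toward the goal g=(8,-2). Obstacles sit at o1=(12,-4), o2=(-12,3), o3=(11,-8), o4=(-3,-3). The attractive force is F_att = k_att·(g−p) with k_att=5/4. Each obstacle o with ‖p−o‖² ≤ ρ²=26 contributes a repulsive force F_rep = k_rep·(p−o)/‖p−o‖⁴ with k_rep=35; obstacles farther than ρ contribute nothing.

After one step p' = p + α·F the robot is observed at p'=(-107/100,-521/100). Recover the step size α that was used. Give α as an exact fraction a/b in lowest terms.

α = 1/5

F_att = 5/4·(g−p) = 5/4·(12,4) = (15.0000,5.0000)
o1: d²=260 > ρ²=26 → inactive
o2: d²=145 > ρ²=26 → inactive
o3: d²=229 > ρ²=26 → inactive
o4: d²=10 ≤ ρ²=26; F_rep = 35·(-1,-3)/10² = (-0.3500,-1.0500)
F = F_att + ΣF_rep = (14.6500,3.9500)
Δp = p'−p = (2.9300,0.7900); α = Δx/Fx = (293/100) / (293/20) = 1/5
check: Δy/Fy = (79/100) / (79/20) = 1/5 ✓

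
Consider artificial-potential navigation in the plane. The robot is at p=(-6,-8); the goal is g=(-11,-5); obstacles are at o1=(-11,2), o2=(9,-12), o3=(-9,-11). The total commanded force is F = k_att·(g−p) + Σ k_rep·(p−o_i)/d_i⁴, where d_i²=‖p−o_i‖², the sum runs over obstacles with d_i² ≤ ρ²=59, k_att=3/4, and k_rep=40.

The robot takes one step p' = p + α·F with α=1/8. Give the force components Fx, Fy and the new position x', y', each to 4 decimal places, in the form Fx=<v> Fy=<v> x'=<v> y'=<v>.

Fx=-3.3796 Fy=2.6204 x'=-6.4225 y'=-7.6725

F_att = 3/4·(g−p) = 3/4·(-5,3) = (-3.7500,2.2500)
o1: d²=125 > ρ²=59 → inactive
o2: d²=241 > ρ²=59 → inactive
o3: d²=18 ≤ ρ²=59; F_rep = 40·(3,3)/18² = (0.3704,0.3704)
F = F_att + ΣF_rep = (-3.3796,2.6204)
p' = p + 1/8·F = (-6.4225,-7.6725)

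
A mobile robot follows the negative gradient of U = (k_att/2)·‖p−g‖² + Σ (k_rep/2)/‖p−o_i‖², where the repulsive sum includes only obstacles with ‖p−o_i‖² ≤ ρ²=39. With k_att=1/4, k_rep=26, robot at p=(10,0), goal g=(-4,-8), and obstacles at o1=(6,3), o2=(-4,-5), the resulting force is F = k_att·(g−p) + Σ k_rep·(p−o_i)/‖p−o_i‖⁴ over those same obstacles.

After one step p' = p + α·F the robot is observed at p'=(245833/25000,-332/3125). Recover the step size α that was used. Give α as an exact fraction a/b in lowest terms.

α = 1/20

F_att = 1/4·(g−p) = 1/4·(-14,-8) = (-3.5000,-2.0000)
o1: d²=25 ≤ ρ²=39; F_rep = 26·(4,-3)/25² = (0.1664,-0.1248)
o2: d²=221 > ρ²=39 → inactive
F = F_att + ΣF_rep = (-3.3336,-2.1248)
Δp = p'−p = (-0.1667,-0.1062); α = Δx/Fx = (-4167/25000) / (-4167/1250) = 1/20
check: Δy/Fy = (-332/3125) / (-1328/625) = 1/20 ✓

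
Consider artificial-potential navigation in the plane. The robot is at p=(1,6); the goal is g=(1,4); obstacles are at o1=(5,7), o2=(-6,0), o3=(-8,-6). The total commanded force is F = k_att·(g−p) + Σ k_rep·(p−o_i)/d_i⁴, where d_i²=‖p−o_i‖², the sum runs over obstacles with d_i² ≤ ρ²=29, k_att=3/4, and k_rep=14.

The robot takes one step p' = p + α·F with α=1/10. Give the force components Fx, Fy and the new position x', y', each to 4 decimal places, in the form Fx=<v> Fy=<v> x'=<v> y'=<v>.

F_att = 3/4·(g−p) = 3/4·(0,-2) = (0.0000,-1.5000)
o1: d²=17 ≤ ρ²=29; F_rep = 14·(-4,-1)/17² = (-0.1938,-0.0484)
o2: d²=85 > ρ²=29 → inactive
o3: d²=225 > ρ²=29 → inactive
F = F_att + ΣF_rep = (-0.1938,-1.5484)
p' = p + 1/10·F = (0.9806,5.8452)

Fx=-0.1938 Fy=-1.5484 x'=0.9806 y'=5.8452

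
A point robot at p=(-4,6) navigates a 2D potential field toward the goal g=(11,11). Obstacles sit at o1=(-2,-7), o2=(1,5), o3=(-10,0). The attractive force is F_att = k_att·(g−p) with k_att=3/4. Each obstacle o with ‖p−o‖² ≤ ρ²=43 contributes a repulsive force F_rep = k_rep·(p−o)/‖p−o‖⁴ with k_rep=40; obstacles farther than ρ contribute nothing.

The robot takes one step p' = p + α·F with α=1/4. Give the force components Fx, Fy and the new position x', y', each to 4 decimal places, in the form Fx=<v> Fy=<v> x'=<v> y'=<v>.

Fx=10.9541 Fy=3.8092 x'=-1.2615 y'=6.9523

F_att = 3/4·(g−p) = 3/4·(15,5) = (11.2500,3.7500)
o1: d²=173 > ρ²=43 → inactive
o2: d²=26 ≤ ρ²=43; F_rep = 40·(-5,1)/26² = (-0.2959,0.0592)
o3: d²=72 > ρ²=43 → inactive
F = F_att + ΣF_rep = (10.9541,3.8092)
p' = p + 1/4·F = (-1.2615,6.9523)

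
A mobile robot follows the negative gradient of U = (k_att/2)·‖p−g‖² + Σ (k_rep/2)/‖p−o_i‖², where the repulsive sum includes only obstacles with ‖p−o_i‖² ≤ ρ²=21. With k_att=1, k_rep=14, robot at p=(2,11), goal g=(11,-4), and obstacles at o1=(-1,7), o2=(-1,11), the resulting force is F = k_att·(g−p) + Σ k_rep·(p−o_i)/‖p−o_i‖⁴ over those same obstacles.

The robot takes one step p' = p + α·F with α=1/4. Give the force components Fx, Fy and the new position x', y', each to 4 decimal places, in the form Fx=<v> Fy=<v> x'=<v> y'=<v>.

F_att = 1·(g−p) = 1·(9,-15) = (9.0000,-15.0000)
o1: d²=25 > ρ²=21 → inactive
o2: d²=9 ≤ ρ²=21; F_rep = 14·(3,0)/9² = (0.5185,0.0000)
F = F_att + ΣF_rep = (9.5185,-15.0000)
p' = p + 1/4·F = (4.3796,7.2500)

Fx=9.5185 Fy=-15.0000 x'=4.3796 y'=7.2500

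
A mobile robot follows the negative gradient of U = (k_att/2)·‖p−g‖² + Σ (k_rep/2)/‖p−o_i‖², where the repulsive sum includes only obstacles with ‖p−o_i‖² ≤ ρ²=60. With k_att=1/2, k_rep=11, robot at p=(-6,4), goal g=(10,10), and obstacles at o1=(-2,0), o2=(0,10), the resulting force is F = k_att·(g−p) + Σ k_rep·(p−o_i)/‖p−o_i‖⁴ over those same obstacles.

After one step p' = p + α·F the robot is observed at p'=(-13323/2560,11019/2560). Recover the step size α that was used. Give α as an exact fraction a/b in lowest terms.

F_att = 1/2·(g−p) = 1/2·(16,6) = (8.0000,3.0000)
o1: d²=32 ≤ ρ²=60; F_rep = 11·(-4,4)/32² = (-0.0430,0.0430)
o2: d²=72 > ρ²=60 → inactive
F = F_att + ΣF_rep = (7.9570,3.0430)
Δp = p'−p = (0.7957,0.3043); α = Δx/Fx = (2037/2560) / (2037/256) = 1/10
check: Δy/Fy = (779/2560) / (779/256) = 1/10 ✓

α = 1/10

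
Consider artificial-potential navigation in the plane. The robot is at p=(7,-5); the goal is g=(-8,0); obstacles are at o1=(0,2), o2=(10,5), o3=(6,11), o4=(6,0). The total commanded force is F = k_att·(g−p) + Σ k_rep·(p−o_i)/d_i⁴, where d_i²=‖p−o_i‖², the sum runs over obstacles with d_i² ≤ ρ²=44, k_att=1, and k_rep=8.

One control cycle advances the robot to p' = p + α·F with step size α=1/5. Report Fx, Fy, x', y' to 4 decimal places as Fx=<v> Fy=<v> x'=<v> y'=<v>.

Fx=-14.9882 Fy=4.9408 x'=4.0024 y'=-4.0118

F_att = 1·(g−p) = 1·(-15,5) = (-15.0000,5.0000)
o1: d²=98 > ρ²=44 → inactive
o2: d²=109 > ρ²=44 → inactive
o3: d²=257 > ρ²=44 → inactive
o4: d²=26 ≤ ρ²=44; F_rep = 8·(1,-5)/26² = (0.0118,-0.0592)
F = F_att + ΣF_rep = (-14.9882,4.9408)
p' = p + 1/5·F = (4.0024,-4.0118)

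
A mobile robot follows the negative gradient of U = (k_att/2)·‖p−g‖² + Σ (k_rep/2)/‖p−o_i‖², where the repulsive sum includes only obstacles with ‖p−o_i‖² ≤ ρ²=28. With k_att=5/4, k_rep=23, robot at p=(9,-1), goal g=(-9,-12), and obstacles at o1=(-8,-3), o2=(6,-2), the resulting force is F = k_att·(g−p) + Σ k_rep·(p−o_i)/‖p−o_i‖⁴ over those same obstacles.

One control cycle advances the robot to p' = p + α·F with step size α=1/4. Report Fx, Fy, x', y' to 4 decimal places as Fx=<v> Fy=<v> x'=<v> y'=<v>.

F_att = 5/4·(g−p) = 5/4·(-18,-11) = (-22.5000,-13.7500)
o1: d²=293 > ρ²=28 → inactive
o2: d²=10 ≤ ρ²=28; F_rep = 23·(3,1)/10² = (0.6900,0.2300)
F = F_att + ΣF_rep = (-21.8100,-13.5200)
p' = p + 1/4·F = (3.5475,-4.3800)

Fx=-21.8100 Fy=-13.5200 x'=3.5475 y'=-4.3800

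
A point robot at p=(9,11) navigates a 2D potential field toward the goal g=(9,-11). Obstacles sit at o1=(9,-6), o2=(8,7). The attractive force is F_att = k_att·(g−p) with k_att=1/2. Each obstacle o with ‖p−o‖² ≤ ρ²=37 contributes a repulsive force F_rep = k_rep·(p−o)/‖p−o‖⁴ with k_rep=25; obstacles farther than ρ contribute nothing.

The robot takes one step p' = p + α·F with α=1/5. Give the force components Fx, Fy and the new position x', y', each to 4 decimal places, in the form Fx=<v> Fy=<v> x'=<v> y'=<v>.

F_att = 1/2·(g−p) = 1/2·(0,-22) = (0.0000,-11.0000)
o1: d²=289 > ρ²=37 → inactive
o2: d²=17 ≤ ρ²=37; F_rep = 25·(1,4)/17² = (0.0865,0.3460)
F = F_att + ΣF_rep = (0.0865,-10.6540)
p' = p + 1/5·F = (9.0173,8.8692)

Fx=0.0865 Fy=-10.6540 x'=9.0173 y'=8.8692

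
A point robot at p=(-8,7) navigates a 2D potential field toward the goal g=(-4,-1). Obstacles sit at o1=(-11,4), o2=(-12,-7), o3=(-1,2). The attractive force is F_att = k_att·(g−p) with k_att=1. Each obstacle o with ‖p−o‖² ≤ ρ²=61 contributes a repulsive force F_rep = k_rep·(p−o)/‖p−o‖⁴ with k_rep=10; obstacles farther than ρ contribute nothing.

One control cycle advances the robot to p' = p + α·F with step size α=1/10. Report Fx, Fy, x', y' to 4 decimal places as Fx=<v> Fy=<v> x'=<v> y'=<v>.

F_att = 1·(g−p) = 1·(4,-8) = (4.0000,-8.0000)
o1: d²=18 ≤ ρ²=61; F_rep = 10·(3,3)/18² = (0.0926,0.0926)
o2: d²=212 > ρ²=61 → inactive
o3: d²=74 > ρ²=61 → inactive
F = F_att + ΣF_rep = (4.0926,-7.9074)
p' = p + 1/10·F = (-7.5907,6.2093)

Fx=4.0926 Fy=-7.9074 x'=-7.5907 y'=6.2093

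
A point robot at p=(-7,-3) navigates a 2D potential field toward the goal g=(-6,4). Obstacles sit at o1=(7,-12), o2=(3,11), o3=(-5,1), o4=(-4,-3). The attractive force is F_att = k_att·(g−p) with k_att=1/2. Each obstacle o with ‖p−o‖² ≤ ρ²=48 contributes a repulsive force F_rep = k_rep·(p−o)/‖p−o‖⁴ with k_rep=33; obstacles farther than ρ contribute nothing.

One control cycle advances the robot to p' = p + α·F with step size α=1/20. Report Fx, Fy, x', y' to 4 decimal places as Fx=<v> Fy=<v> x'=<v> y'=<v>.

Fx=-0.8872 Fy=3.1700 x'=-7.0444 y'=-2.8415

F_att = 1/2·(g−p) = 1/2·(1,7) = (0.5000,3.5000)
o1: d²=277 > ρ²=48 → inactive
o2: d²=296 > ρ²=48 → inactive
o3: d²=20 ≤ ρ²=48; F_rep = 33·(-2,-4)/20² = (-0.1650,-0.3300)
o4: d²=9 ≤ ρ²=48; F_rep = 33·(-3,0)/9² = (-1.2222,0.0000)
F = F_att + ΣF_rep = (-0.8872,3.1700)
p' = p + 1/20·F = (-7.0444,-2.8415)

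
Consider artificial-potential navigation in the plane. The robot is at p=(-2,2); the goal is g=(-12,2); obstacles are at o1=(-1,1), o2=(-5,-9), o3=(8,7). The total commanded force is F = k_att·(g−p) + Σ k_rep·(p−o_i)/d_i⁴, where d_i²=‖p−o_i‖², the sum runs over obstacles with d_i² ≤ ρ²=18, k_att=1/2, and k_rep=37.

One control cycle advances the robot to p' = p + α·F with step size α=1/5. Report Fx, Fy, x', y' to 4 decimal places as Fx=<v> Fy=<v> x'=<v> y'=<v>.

Fx=-14.2500 Fy=9.2500 x'=-4.8500 y'=3.8500

F_att = 1/2·(g−p) = 1/2·(-10,0) = (-5.0000,0.0000)
o1: d²=2 ≤ ρ²=18; F_rep = 37·(-1,1)/2² = (-9.2500,9.2500)
o2: d²=130 > ρ²=18 → inactive
o3: d²=125 > ρ²=18 → inactive
F = F_att + ΣF_rep = (-14.2500,9.2500)
p' = p + 1/5·F = (-4.8500,3.8500)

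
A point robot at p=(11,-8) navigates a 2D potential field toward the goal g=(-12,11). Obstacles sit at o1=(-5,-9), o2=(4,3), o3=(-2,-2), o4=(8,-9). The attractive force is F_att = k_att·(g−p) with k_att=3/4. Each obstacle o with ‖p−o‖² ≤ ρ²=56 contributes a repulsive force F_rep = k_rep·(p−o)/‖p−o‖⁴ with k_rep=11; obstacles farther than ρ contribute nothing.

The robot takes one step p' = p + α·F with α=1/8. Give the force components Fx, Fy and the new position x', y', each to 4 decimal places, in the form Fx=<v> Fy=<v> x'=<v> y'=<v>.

Fx=-16.9200 Fy=14.3600 x'=8.8850 y'=-6.2050

F_att = 3/4·(g−p) = 3/4·(-23,19) = (-17.2500,14.2500)
o1: d²=257 > ρ²=56 → inactive
o2: d²=170 > ρ²=56 → inactive
o3: d²=205 > ρ²=56 → inactive
o4: d²=10 ≤ ρ²=56; F_rep = 11·(3,1)/10² = (0.3300,0.1100)
F = F_att + ΣF_rep = (-16.9200,14.3600)
p' = p + 1/8·F = (8.8850,-6.2050)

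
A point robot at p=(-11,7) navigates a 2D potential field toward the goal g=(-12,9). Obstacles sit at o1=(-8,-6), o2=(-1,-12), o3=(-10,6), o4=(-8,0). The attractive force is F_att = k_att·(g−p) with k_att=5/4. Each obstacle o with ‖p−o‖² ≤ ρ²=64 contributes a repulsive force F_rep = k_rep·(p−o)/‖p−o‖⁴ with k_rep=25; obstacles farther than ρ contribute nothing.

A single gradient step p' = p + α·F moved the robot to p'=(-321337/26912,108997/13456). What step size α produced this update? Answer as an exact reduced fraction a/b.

F_att = 5/4·(g−p) = 5/4·(-1,2) = (-1.2500,2.5000)
o1: d²=178 > ρ²=64 → inactive
o2: d²=461 > ρ²=64 → inactive
o3: d²=2 ≤ ρ²=64; F_rep = 25·(-1,1)/2² = (-6.2500,6.2500)
o4: d²=58 ≤ ρ²=64; F_rep = 25·(-3,7)/58² = (-0.0223,0.0520)
F = F_att + ΣF_rep = (-7.5223,8.8020)
Δp = p'−p = (-0.9403,1.1003); α = Δx/Fx = (-25305/26912) / (-25305/3364) = 1/8
check: Δy/Fy = (14805/13456) / (14805/1682) = 1/8 ✓

α = 1/8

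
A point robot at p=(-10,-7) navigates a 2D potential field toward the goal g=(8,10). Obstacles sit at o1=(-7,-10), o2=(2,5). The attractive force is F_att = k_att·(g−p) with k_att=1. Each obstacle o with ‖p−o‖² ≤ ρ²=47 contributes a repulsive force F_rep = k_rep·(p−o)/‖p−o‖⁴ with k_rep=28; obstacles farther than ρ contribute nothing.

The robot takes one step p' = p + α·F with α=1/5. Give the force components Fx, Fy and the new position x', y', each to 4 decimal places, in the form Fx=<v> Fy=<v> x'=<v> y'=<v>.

Fx=17.7407 Fy=17.2593 x'=-6.4519 y'=-3.5481

F_att = 1·(g−p) = 1·(18,17) = (18.0000,17.0000)
o1: d²=18 ≤ ρ²=47; F_rep = 28·(-3,3)/18² = (-0.2593,0.2593)
o2: d²=288 > ρ²=47 → inactive
F = F_att + ΣF_rep = (17.7407,17.2593)
p' = p + 1/5·F = (-6.4519,-3.5481)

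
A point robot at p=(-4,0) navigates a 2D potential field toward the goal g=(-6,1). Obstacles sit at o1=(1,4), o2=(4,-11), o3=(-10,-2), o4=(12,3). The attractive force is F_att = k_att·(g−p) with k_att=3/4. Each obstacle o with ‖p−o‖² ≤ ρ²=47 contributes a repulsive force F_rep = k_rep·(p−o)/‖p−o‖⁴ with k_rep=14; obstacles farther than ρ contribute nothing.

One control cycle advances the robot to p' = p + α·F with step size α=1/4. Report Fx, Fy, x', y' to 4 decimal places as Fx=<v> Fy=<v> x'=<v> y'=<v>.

Fx=-1.4891 Fy=0.7342 x'=-4.3723 y'=0.1835

F_att = 3/4·(g−p) = 3/4·(-2,1) = (-1.5000,0.7500)
o1: d²=41 ≤ ρ²=47; F_rep = 14·(-5,-4)/41² = (-0.0416,-0.0333)
o2: d²=185 > ρ²=47 → inactive
o3: d²=40 ≤ ρ²=47; F_rep = 14·(6,2)/40² = (0.0525,0.0175)
o4: d²=265 > ρ²=47 → inactive
F = F_att + ΣF_rep = (-1.4891,0.7342)
p' = p + 1/4·F = (-4.3723,0.1835)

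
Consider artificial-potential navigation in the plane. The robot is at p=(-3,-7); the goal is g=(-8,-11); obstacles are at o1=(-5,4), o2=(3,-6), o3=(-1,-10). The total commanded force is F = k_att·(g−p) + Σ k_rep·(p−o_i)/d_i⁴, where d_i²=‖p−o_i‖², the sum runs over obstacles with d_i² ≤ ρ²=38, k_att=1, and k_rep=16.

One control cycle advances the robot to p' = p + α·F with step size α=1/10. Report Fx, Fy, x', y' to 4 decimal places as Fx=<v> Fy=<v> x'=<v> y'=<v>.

Fx=-5.2595 Fy=-3.7277 x'=-3.5259 y'=-7.3728

F_att = 1·(g−p) = 1·(-5,-4) = (-5.0000,-4.0000)
o1: d²=125 > ρ²=38 → inactive
o2: d²=37 ≤ ρ²=38; F_rep = 16·(-6,-1)/37² = (-0.0701,-0.0117)
o3: d²=13 ≤ ρ²=38; F_rep = 16·(-2,3)/13² = (-0.1893,0.2840)
F = F_att + ΣF_rep = (-5.2595,-3.7277)
p' = p + 1/10·F = (-3.5259,-7.3728)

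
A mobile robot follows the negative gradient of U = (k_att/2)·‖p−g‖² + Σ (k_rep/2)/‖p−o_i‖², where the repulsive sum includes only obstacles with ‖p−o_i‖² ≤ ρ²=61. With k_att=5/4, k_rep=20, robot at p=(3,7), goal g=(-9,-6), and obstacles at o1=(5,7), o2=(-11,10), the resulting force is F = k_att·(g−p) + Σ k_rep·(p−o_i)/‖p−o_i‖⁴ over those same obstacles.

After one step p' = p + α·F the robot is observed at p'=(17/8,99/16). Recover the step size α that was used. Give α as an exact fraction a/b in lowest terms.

α = 1/20

F_att = 5/4·(g−p) = 5/4·(-12,-13) = (-15.0000,-16.2500)
o1: d²=4 ≤ ρ²=61; F_rep = 20·(-2,0)/4² = (-2.5000,0.0000)
o2: d²=205 > ρ²=61 → inactive
F = F_att + ΣF_rep = (-17.5000,-16.2500)
Δp = p'−p = (-0.8750,-0.8125); α = Δx/Fx = (-7/8) / (-35/2) = 1/20
check: Δy/Fy = (-13/16) / (-65/4) = 1/20 ✓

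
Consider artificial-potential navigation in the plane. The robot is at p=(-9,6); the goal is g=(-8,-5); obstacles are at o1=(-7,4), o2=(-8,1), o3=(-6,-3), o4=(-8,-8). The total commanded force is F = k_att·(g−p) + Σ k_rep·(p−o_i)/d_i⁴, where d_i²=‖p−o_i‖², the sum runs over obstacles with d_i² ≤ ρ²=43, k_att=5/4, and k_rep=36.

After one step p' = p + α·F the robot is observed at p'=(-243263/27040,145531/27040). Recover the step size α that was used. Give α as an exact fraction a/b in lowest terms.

α = 1/20

F_att = 5/4·(g−p) = 5/4·(1,-11) = (1.2500,-13.7500)
o1: d²=8 ≤ ρ²=43; F_rep = 36·(-2,2)/8² = (-1.1250,1.1250)
o2: d²=26 ≤ ρ²=43; F_rep = 36·(-1,5)/26² = (-0.0533,0.2663)
o3: d²=90 > ρ²=43 → inactive
o4: d²=197 > ρ²=43 → inactive
F = F_att + ΣF_rep = (0.0717,-12.3587)
Δp = p'−p = (0.0036,-0.6179); α = Δx/Fx = (97/27040) / (97/1352) = 1/20
check: Δy/Fy = (-16709/27040) / (-16709/1352) = 1/20 ✓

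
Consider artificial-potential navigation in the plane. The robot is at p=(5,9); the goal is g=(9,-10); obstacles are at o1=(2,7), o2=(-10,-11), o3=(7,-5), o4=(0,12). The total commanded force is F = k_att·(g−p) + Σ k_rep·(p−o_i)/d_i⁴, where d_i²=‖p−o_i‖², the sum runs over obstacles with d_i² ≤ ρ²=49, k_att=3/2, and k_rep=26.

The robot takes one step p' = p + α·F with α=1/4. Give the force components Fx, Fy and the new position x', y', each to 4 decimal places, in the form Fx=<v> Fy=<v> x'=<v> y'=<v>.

Fx=6.5740 Fy=-28.2598 x'=6.6435 y'=1.9351

F_att = 3/2·(g−p) = 3/2·(4,-19) = (6.0000,-28.5000)
o1: d²=13 ≤ ρ²=49; F_rep = 26·(3,2)/13² = (0.4615,0.3077)
o2: d²=625 > ρ²=49 → inactive
o3: d²=200 > ρ²=49 → inactive
o4: d²=34 ≤ ρ²=49; F_rep = 26·(5,-3)/34² = (0.1125,-0.0675)
F = F_att + ΣF_rep = (6.5740,-28.2598)
p' = p + 1/4·F = (6.6435,1.9351)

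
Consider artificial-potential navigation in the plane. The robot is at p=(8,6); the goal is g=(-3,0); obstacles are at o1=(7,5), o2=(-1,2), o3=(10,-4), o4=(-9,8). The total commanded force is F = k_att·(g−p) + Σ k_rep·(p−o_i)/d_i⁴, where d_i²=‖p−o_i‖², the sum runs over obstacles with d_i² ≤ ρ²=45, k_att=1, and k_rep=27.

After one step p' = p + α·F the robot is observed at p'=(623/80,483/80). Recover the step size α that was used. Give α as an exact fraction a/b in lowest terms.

α = 1/20

F_att = 1·(g−p) = 1·(-11,-6) = (-11.0000,-6.0000)
o1: d²=2 ≤ ρ²=45; F_rep = 27·(1,1)/2² = (6.7500,6.7500)
o2: d²=97 > ρ²=45 → inactive
o3: d²=104 > ρ²=45 → inactive
o4: d²=293 > ρ²=45 → inactive
F = F_att + ΣF_rep = (-4.2500,0.7500)
Δp = p'−p = (-0.2125,0.0375); α = Δx/Fx = (-17/80) / (-17/4) = 1/20
check: Δy/Fy = (3/80) / (3/4) = 1/20 ✓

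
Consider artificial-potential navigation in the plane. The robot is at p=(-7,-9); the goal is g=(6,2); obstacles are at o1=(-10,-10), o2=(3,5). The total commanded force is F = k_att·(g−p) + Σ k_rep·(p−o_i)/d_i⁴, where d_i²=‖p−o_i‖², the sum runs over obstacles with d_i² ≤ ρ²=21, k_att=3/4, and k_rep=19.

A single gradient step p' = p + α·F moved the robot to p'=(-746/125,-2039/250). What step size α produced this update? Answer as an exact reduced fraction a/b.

α = 1/10

F_att = 3/4·(g−p) = 3/4·(13,11) = (9.7500,8.2500)
o1: d²=10 ≤ ρ²=21; F_rep = 19·(3,1)/10² = (0.5700,0.1900)
o2: d²=296 > ρ²=21 → inactive
F = F_att + ΣF_rep = (10.3200,8.4400)
Δp = p'−p = (1.0320,0.8440); α = Δx/Fx = (129/125) / (258/25) = 1/10
check: Δy/Fy = (211/250) / (211/25) = 1/10 ✓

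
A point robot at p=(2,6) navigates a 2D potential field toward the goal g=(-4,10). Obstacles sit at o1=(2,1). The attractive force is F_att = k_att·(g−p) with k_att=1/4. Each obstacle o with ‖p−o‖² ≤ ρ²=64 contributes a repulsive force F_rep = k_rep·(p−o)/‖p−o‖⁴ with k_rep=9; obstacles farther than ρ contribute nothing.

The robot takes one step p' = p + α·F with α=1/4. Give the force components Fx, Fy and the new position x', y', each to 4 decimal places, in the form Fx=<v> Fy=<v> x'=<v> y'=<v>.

Fx=-1.5000 Fy=1.0720 x'=1.6250 y'=6.2680

F_att = 1/4·(g−p) = 1/4·(-6,4) = (-1.5000,1.0000)
o1: d²=25 ≤ ρ²=64; F_rep = 9·(0,5)/25² = (0.0000,0.0720)
F = F_att + ΣF_rep = (-1.5000,1.0720)
p' = p + 1/4·F = (1.6250,6.2680)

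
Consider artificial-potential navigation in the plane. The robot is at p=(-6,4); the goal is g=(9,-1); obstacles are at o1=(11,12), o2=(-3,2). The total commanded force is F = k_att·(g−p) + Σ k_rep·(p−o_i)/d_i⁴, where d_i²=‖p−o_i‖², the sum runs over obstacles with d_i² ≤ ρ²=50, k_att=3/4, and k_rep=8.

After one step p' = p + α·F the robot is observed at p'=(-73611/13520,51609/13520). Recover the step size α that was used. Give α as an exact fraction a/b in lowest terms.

α = 1/20

F_att = 3/4·(g−p) = 3/4·(15,-5) = (11.2500,-3.7500)
o1: d²=353 > ρ²=50 → inactive
o2: d²=13 ≤ ρ²=50; F_rep = 8·(-3,2)/13² = (-0.1420,0.0947)
F = F_att + ΣF_rep = (11.1080,-3.6553)
Δp = p'−p = (0.5554,-0.1828); α = Δx/Fx = (7509/13520) / (7509/676) = 1/20
check: Δy/Fy = (-2471/13520) / (-2471/676) = 1/20 ✓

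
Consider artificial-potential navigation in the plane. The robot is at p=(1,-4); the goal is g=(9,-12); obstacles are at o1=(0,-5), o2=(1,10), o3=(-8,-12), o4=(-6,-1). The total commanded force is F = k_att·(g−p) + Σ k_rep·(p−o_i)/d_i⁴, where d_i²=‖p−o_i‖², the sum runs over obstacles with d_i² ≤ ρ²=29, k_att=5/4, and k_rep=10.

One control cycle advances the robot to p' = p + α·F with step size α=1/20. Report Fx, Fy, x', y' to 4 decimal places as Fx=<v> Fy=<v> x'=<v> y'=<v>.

F_att = 5/4·(g−p) = 5/4·(8,-8) = (10.0000,-10.0000)
o1: d²=2 ≤ ρ²=29; F_rep = 10·(1,1)/2² = (2.5000,2.5000)
o2: d²=196 > ρ²=29 → inactive
o3: d²=145 > ρ²=29 → inactive
o4: d²=58 > ρ²=29 → inactive
F = F_att + ΣF_rep = (12.5000,-7.5000)
p' = p + 1/20·F = (1.6250,-4.3750)

Fx=12.5000 Fy=-7.5000 x'=1.6250 y'=-4.3750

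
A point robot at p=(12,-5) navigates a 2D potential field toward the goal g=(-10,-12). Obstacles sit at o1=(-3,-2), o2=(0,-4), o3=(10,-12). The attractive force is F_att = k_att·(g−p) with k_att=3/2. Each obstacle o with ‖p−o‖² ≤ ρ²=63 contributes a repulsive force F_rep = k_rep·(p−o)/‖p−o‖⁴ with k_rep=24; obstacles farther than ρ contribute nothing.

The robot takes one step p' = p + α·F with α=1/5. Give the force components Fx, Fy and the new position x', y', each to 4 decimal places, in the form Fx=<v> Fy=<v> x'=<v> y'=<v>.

Fx=-32.9829 Fy=-10.4402 x'=5.4034 y'=-7.0880

F_att = 3/2·(g−p) = 3/2·(-22,-7) = (-33.0000,-10.5000)
o1: d²=234 > ρ²=63 → inactive
o2: d²=145 > ρ²=63 → inactive
o3: d²=53 ≤ ρ²=63; F_rep = 24·(2,7)/53² = (0.0171,0.0598)
F = F_att + ΣF_rep = (-32.9829,-10.4402)
p' = p + 1/5·F = (5.4034,-7.0880)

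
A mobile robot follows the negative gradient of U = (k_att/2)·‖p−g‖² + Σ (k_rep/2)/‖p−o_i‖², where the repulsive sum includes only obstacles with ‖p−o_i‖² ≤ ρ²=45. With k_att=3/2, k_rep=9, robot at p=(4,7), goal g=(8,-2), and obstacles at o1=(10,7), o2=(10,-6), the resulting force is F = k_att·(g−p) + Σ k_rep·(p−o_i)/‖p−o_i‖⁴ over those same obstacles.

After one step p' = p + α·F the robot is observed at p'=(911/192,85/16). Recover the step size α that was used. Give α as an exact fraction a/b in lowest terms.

α = 1/8

F_att = 3/2·(g−p) = 3/2·(4,-9) = (6.0000,-13.5000)
o1: d²=36 ≤ ρ²=45; F_rep = 9·(-6,0)/36² = (-0.0417,0.0000)
o2: d²=205 > ρ²=45 → inactive
F = F_att + ΣF_rep = (5.9583,-13.5000)
Δp = p'−p = (0.7448,-1.6875); α = Δx/Fx = (143/192) / (143/24) = 1/8
check: Δy/Fy = (-27/16) / (-27/2) = 1/8 ✓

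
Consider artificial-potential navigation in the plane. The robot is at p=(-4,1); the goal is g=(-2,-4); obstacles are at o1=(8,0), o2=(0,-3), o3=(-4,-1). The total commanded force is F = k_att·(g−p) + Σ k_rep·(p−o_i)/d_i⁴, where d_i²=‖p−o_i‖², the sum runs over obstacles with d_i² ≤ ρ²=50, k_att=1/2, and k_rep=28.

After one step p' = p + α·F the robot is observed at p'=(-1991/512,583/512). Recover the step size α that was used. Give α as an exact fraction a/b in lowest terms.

α = 1/8

F_att = 1/2·(g−p) = 1/2·(2,-5) = (1.0000,-2.5000)
o1: d²=145 > ρ²=50 → inactive
o2: d²=32 ≤ ρ²=50; F_rep = 28·(-4,4)/32² = (-0.1094,0.1094)
o3: d²=4 ≤ ρ²=50; F_rep = 28·(0,2)/4² = (0.0000,3.5000)
F = F_att + ΣF_rep = (0.8906,1.1094)
Δp = p'−p = (0.1113,0.1387); α = Δx/Fx = (57/512) / (57/64) = 1/8
check: Δy/Fy = (71/512) / (71/64) = 1/8 ✓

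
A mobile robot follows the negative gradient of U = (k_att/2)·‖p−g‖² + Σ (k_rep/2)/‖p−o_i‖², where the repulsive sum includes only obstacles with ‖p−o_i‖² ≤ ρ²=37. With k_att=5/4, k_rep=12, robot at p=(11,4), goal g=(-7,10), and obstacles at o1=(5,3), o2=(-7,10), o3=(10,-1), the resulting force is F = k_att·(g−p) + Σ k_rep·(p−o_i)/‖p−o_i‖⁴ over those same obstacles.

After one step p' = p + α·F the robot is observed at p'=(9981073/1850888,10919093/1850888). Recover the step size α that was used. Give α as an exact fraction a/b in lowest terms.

α = 1/4

F_att = 5/4·(g−p) = 5/4·(-18,6) = (-22.5000,7.5000)
o1: d²=37 ≤ ρ²=37; F_rep = 12·(6,1)/37² = (0.0526,0.0088)
o2: d²=360 > ρ²=37 → inactive
o3: d²=26 ≤ ρ²=37; F_rep = 12·(1,5)/26² = (0.0178,0.0888)
F = F_att + ΣF_rep = (-22.4297,7.5975)
Δp = p'−p = (-5.6074,1.8994); α = Δx/Fx = (-10378695/1850888) / (-10378695/462722) = 1/4
check: Δy/Fy = (3515541/1850888) / (3515541/462722) = 1/4 ✓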